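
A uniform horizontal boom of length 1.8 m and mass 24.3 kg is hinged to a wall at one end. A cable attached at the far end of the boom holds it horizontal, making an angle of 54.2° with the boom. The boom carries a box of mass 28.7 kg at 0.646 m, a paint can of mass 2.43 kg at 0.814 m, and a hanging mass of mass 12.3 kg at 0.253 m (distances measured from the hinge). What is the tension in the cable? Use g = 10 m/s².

About the hinge:
Beam weight: 24.3 × 10 = 243 N down at 0.9 m → arm 0.9 m, τ = 243 × 0.9 = 218.7 N·m clockwise.
Box: 28.7 × 10 = 287 N down at 0.646 m → arm 0.646 m, τ = 287 × 0.646 = 185.4 N·m clockwise.
Paint can: 2.43 × 10 = 24.3 N down at 0.814 m → arm 0.814 m, τ = 24.3 × 0.814 = 19.78 N·m clockwise.
Hanging mass: 12.3 × 10 = 123 N down at 0.253 m → arm 0.253 m, τ = 123 × 0.253 = 31.12 N·m clockwise.
Total clockwise load moment = 455 N·m.
The cable tension T acts at 1.8 m; only its component perpendicular to the boom, T sinθ, produces torque. sin 54.2° = 0.8111.
Balancing moments: T × 1.8 × 0.8111 = 455, giving T = 455 / 1.46 = 312 N.

T ≈ 312 N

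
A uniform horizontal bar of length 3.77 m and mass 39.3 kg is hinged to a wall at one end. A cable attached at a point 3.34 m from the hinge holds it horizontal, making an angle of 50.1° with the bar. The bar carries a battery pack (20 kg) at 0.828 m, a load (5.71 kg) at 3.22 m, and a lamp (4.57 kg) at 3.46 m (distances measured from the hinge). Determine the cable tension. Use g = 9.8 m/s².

T ≈ 477 N

Take moments about the hinge.
Beam weight: 39.3 × 9.8 = 385.1 N down at 1.885 m → arm 1.885 m, τ = 385.1 × 1.885 = 725.9 N·m clockwise.
Battery pack: 20 × 9.8 = 196 N down at 0.828 m → arm 0.828 m, τ = 196 × 0.828 = 162.3 N·m clockwise.
Load: 5.71 × 9.8 = 55.96 N down at 3.22 m → arm 3.22 m, τ = 55.96 × 3.22 = 180.2 N·m clockwise.
Lamp: 4.57 × 9.8 = 44.79 N down at 3.46 m → arm 3.46 m, τ = 44.79 × 3.46 = 155 N·m clockwise.
Total clockwise load moment = 1223 N·m.
The cable tension T acts at 3.34 m; only its component perpendicular to the bar, T sinθ, produces torque. sin 50.1° = 0.7672.
For rotational equilibrium, T × 3.34 × 0.7672 = 1223, so T = 1223 / 2.562 = 477 N.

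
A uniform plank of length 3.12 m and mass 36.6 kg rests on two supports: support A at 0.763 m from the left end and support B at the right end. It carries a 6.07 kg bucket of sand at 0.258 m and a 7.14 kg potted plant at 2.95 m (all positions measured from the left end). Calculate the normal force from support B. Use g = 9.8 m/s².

R_B ≈ 173 N

Sum moments about support A (its reaction then has zero moment arm).
Beam weight: 36.6 × 9.8 = 358.7 N down at 1.56 m → arm 0.797 m, τ = 358.7 × 0.797 = 285.9 N·m clockwise.
Bucket of sand: 6.07 × 9.8 = 59.49 N down at 0.258 m → arm 0.505 m, τ = 59.49 × 0.505 = 30.04 N·m counterclockwise.
Potted plant: 7.14 × 9.8 = 69.97 N down at 2.95 m → arm 2.187 m, τ = 69.97 × 2.187 = 153 N·m clockwise.
Net load moment about support A = 408.9 N·m clockwise.
Reaction R at support B is upward at 3.12 m, arm 2.357 m → moment R × 2.357 counterclockwise.
Balancing moments: R × 2.357 = 408.9, giving R = 173 N.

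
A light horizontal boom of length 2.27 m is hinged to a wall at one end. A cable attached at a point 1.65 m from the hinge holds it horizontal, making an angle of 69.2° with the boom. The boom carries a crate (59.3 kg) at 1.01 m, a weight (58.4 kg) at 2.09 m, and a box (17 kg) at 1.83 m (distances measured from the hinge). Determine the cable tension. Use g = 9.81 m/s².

Take moments about the hinge.
Crate: 59.3 × 9.81 = 581.7 N down at 1.01 m → arm 1.01 m, τ = 581.7 × 1.01 = 587.5 N·m clockwise.
Weight: 58.4 × 9.81 = 572.9 N down at 2.09 m → arm 2.09 m, τ = 572.9 × 2.09 = 1197 N·m clockwise.
Box: 17 × 9.81 = 166.8 N down at 1.83 m → arm 1.83 m, τ = 166.8 × 1.83 = 305.2 N·m clockwise.
Total clockwise load moment = 2090 N·m.
The cable tension T acts at 1.65 m; only its component perpendicular to the boom, T sinθ, produces torque. sin 69.2° = 0.9348.
For rotational equilibrium, T × 1.65 × 0.9348 = 2090, so T = 2090 / 1.542 = 1360 N.

T ≈ 1360 N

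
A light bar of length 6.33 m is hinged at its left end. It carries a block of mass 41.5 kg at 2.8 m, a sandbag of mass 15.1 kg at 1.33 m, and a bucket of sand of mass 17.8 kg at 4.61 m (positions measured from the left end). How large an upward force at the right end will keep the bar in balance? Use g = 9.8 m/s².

Taking torques about the left end:
Block: 41.5 × 9.8 = 406.7 N down at 2.8 m → arm 2.8 m, τ = 406.7 × 2.8 = 1139 N·m clockwise.
Sandbag: 15.1 × 9.8 = 148 N down at 1.33 m → arm 1.33 m, τ = 148 × 1.33 = 196.8 N·m clockwise.
Bucket of sand: 17.8 × 9.8 = 174.4 N down at 4.61 m → arm 4.61 m, τ = 174.4 × 4.61 = 804 N·m clockwise.
Net moment of the loads = 2140 N·m clockwise.
The upward force F acts at the right end, arm 6.33 m, giving F × 6.33 counterclockwise.
Balancing moments: F × 6.33 = 2140, giving F = 2140 / 6.33 = 338 N.

F ≈ 338 N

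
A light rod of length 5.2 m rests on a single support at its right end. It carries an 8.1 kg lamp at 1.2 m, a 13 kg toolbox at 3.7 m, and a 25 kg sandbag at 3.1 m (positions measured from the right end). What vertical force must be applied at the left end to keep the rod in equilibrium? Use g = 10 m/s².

F ≈ 260 N

Sum moments about the right end (the unknown pivot reaction has zero arm there).
Lamp: 8.1 × 10 = 81 N down at 1.2 m → arm 1.2 m, τ = 81 × 1.2 = 97.2 N·m counterclockwise.
Toolbox: 13 × 10 = 130 N down at 3.7 m → arm 3.7 m, τ = 130 × 3.7 = 481 N·m counterclockwise.
Sandbag: 25 × 10 = 250 N down at 3.1 m → arm 3.1 m, τ = 250 × 3.1 = 775 N·m counterclockwise.
Net moment of the loads = 1353 N·m counterclockwise.
The upward force F acts at the left end, arm 5.2 m, giving F × 5.2 clockwise.
Balancing moments: F × 5.2 = 1353, giving F = 1353 / 5.2 = 260 N.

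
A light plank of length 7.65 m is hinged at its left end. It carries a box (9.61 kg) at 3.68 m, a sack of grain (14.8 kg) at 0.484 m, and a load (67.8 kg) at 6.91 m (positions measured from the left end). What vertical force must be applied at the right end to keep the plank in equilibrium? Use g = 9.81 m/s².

F ≈ 655 N

Taking torques about the left end:
Box: 9.61 × 9.81 = 94.27 N down at 3.68 m → arm 3.68 m, τ = 94.27 × 3.68 = 346.9 N·m clockwise.
Sack of grain: 14.8 × 9.81 = 145.2 N down at 0.484 m → arm 0.484 m, τ = 145.2 × 0.484 = 70.28 N·m clockwise.
Load: 67.8 × 9.81 = 665.1 N down at 6.91 m → arm 6.91 m, τ = 665.1 × 6.91 = 4596 N·m clockwise.
Net moment of the loads = 5013 N·m clockwise.
The upward force F acts at the right end, arm 7.65 m, giving F × 7.65 counterclockwise.
Balancing moments: F × 7.65 = 5013, giving F = 5013 / 7.65 = 655 N.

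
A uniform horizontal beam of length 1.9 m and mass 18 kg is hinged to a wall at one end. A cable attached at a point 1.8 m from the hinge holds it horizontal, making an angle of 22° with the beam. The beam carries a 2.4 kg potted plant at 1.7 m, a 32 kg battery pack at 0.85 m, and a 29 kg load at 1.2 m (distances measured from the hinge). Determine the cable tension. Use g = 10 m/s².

Take moments about the hinge.
Beam weight: 18 × 10 = 180 N down at 0.95 m → arm 0.95 m, τ = 180 × 0.95 = 171 N·m clockwise.
Potted plant: 2.4 × 10 = 24 N down at 1.7 m → arm 1.7 m, τ = 24 × 1.7 = 40.8 N·m clockwise.
Battery pack: 32 × 10 = 320 N down at 0.85 m → arm 0.85 m, τ = 320 × 0.85 = 272 N·m clockwise.
Load: 29 × 10 = 290 N down at 1.2 m → arm 1.2 m, τ = 290 × 1.2 = 348 N·m clockwise.
Total clockwise load moment = 831.8 N·m.
The cable tension T acts at 1.8 m; only its component perpendicular to the beam, T sinθ, produces torque. sin 22° = 0.3746.
For rotational equilibrium, T × 1.8 × 0.3746 = 831.8, so T = 831.8 / 0.6743 = 1230 N.

T ≈ 1230 N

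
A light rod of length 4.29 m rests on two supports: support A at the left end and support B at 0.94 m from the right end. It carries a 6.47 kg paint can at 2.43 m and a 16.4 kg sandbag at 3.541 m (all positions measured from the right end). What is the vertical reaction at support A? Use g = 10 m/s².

R_A ≈ 156 N

Taking torques about support B:
Paint can: 6.47 × 10 = 64.7 N down at 2.43 m → arm 1.49 m, τ = 64.7 × 1.49 = 96.4 N·m counterclockwise.
Sandbag: 16.4 × 10 = 164 N down at 3.541 m → arm 2.601 m, τ = 164 × 2.601 = 426.6 N·m counterclockwise.
Net load moment about support B = 523 N·m counterclockwise.
Reaction R at support A is upward at 4.29 m, arm 3.35 m → moment R × 3.35 clockwise.
Setting net torque to zero: R × 3.35 = 523 → R = 156 N.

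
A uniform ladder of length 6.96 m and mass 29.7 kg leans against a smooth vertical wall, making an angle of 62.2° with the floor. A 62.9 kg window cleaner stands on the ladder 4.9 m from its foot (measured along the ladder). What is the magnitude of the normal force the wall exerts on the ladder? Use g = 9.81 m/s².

About the foot of the ladder:
Ladder weight 29.7×9.81 = 291.4 N acts at 3.48 m along the ladder; its horizontal arm is 3.48·cos62.2° = 1.623 m → τ = 472.9 N·m clockwise.
Window cleaner: 62.9×9.81 = 617 N at 4.9 m → arm 2.285 m → τ = 1410 N·m clockwise.
Wall normal N acts horizontally at the top; its moment arm is the height L sinθ = 6.96·sin62.2° = 6.157 m, counterclockwise.
Στ = 0 ⇒ N × 6.157 = 1883 ⇒ N = 306 N.

N_wall ≈ 306 N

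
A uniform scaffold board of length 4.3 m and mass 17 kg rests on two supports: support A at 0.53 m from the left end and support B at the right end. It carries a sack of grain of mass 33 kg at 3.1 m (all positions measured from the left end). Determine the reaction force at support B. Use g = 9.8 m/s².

R_B ≈ 292 N

Taking torques about support A:
Beam weight: 17 × 9.8 = 166.6 N down at 2.15 m → arm 1.62 m, τ = 166.6 × 1.62 = 269.9 N·m clockwise.
Sack of grain: 33 × 9.8 = 323.4 N down at 3.1 m → arm 2.57 m, τ = 323.4 × 2.57 = 831.1 N·m clockwise.
Net load moment about support A = 1101 N·m clockwise.
Reaction R at support B is upward at 4.3 m, arm 3.77 m → moment R × 3.77 counterclockwise.
For rotational equilibrium, R × 3.77 = 1101, so R = 292 N.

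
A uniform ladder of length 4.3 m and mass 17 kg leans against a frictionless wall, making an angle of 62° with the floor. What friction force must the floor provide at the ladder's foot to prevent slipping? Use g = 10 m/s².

Choose the foot of the ladder as the axis so the floor normal and friction both act there and drop out.
Ladder weight 17×10 = 170 N acts at 2.15 m along the ladder; its horizontal arm is 2.15·cos62° = 1.009 m → τ = 171.5 N·m clockwise.
Wall normal N acts horizontally at the top; its moment arm is the height L sinθ = 4.3·sin62° = 3.797 m, counterclockwise.
Setting net torque to zero: N × 3.797 = 171.5 → N = 45.2 N.
ΣFx = 0: friction at the foot balances the wall's push, so f = N_wall = 45.2 N.

f ≈ 45.2 N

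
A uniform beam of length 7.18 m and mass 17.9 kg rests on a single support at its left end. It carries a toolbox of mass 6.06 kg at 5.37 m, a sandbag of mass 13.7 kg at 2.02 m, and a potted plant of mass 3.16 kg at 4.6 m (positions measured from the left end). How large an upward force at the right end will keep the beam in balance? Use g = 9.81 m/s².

F ≈ 190 N

Taking torques about the left end:
Beam weight: 17.9 × 9.81 = 175.6 N down at 3.59 m → arm 3.59 m, τ = 175.6 × 3.59 = 630.4 N·m clockwise.
Toolbox: 6.06 × 9.81 = 59.45 N down at 5.37 m → arm 5.37 m, τ = 59.45 × 5.37 = 319.2 N·m clockwise.
Sandbag: 13.7 × 9.81 = 134.4 N down at 2.02 m → arm 2.02 m, τ = 134.4 × 2.02 = 271.5 N·m clockwise.
Potted plant: 3.16 × 9.81 = 31 N down at 4.6 m → arm 4.6 m, τ = 31 × 4.6 = 142.6 N·m clockwise.
Net moment of the loads = 1364 N·m clockwise.
The upward force F acts at the right end, arm 7.18 m, giving F × 7.18 counterclockwise.
Στ = 0 ⇒ F × 7.18 = 1364 ⇒ F = 1364 / 7.18 = 190 N.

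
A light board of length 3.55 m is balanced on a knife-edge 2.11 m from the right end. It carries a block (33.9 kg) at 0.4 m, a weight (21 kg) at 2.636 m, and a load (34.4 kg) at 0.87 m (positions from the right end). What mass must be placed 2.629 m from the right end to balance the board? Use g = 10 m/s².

Taking torques about the knife-edge (at 2.11 m from the right end):
Block: 33.9 × 10 = 339 N down at 0.4 m → arm 1.71 m, τ = 339 × 1.71 = 579.7 N·m clockwise.
Weight: 21 × 10 = 210 N down at 2.636 m → arm 0.526 m, τ = 210 × 0.526 = 110.5 N·m counterclockwise.
Load: 34.4 × 10 = 344 N down at 0.87 m → arm 1.24 m, τ = 344 × 1.24 = 426.6 N·m clockwise.
Net moment of known loads = 895.8 N·m clockwise.
An unknown mass m at 2.629 m has arm 0.519 m; its moment is m·g·0.519 counterclockwise.
Στ = 0 ⇒ m × 10 × 0.519 = 895.8 ⇒ m = 895.8 / (10 × 0.519) = 173 kg.

m ≈ 173 kg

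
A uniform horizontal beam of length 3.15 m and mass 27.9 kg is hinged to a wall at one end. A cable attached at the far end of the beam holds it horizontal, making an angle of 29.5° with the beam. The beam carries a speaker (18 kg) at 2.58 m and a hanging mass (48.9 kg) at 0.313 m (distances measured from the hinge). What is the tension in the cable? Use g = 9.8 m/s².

T ≈ 668 N

About the hinge:
Beam weight: 27.9 × 9.8 = 273.4 N down at 1.575 m → arm 1.575 m, τ = 273.4 × 1.575 = 430.6 N·m clockwise.
Speaker: 18 × 9.8 = 176.4 N down at 2.58 m → arm 2.58 m, τ = 176.4 × 2.58 = 455.1 N·m clockwise.
Hanging mass: 48.9 × 9.8 = 479.2 N down at 0.313 m → arm 0.313 m, τ = 479.2 × 0.313 = 150 N·m clockwise.
Total clockwise load moment = 1036 N·m.
The cable tension T acts at 3.15 m; only its component perpendicular to the beam, T sinθ, produces torque. sin 29.5° = 0.4924.
Στ = 0 ⇒ T × 3.15 × 0.4924 = 1036 ⇒ T = 1036 / 1.551 = 668 N.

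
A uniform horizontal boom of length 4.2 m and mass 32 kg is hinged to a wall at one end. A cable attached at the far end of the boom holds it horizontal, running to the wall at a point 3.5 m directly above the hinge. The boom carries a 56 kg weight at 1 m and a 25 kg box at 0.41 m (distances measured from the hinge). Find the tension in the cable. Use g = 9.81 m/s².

Sum moments about the hinge (the unknown hinge reaction has zero arm there).
Beam weight: 32 × 9.81 = 313.9 N down at 2.1 m → arm 2.1 m, τ = 313.9 × 2.1 = 659.2 N·m clockwise.
Weight: 56 × 9.81 = 549.4 N down at 1 m → arm 1 m, τ = 549.4 × 1 = 549.4 N·m clockwise.
Box: 25 × 9.81 = 245.2 N down at 0.41 m → arm 0.41 m, τ = 245.2 × 0.41 = 100.5 N·m clockwise.
Total clockwise load moment = 1309 N·m.
The cable tension T acts at 4.2 m; only its component perpendicular to the boom, T sinθ, produces torque. sinθ = h/√(h²+d²) = 3.5/√(3.5²+4.2²) = 0.6402.
For rotational equilibrium, T × 4.2 × 0.6402 = 1309, so T = 1309 / 2.689 = 487 N.

T ≈ 487 N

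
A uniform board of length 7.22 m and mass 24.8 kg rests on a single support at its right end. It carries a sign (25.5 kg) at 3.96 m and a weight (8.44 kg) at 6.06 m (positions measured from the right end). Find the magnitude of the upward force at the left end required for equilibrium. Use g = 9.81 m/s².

About the right end:
Beam weight: 24.8 × 9.81 = 243.3 N down at 3.61 m → arm 3.61 m, τ = 243.3 × 3.61 = 878.3 N·m counterclockwise.
Sign: 25.5 × 9.81 = 250.2 N down at 3.96 m → arm 3.96 m, τ = 250.2 × 3.96 = 990.8 N·m counterclockwise.
Weight: 8.44 × 9.81 = 82.8 N down at 6.06 m → arm 6.06 m, τ = 82.8 × 6.06 = 501.8 N·m counterclockwise.
Net moment of the loads = 2371 N·m counterclockwise.
The upward force F acts at the left end, arm 7.22 m, giving F × 7.22 clockwise.
Στ = 0 ⇒ F × 7.22 = 2371 ⇒ F = 2371 / 7.22 = 328 N.

F ≈ 328 N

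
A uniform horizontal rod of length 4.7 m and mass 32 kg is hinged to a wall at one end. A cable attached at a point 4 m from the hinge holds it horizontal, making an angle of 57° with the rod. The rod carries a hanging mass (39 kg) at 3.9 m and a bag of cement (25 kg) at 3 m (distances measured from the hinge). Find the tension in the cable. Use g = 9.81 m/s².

Take moments about the hinge.
Beam weight: 32 × 9.81 = 313.9 N down at 2.35 m → arm 2.35 m, τ = 313.9 × 2.35 = 737.7 N·m clockwise.
Hanging mass: 39 × 9.81 = 382.6 N down at 3.9 m → arm 3.9 m, τ = 382.6 × 3.9 = 1492 N·m clockwise.
Bag of cement: 25 × 9.81 = 245.2 N down at 3 m → arm 3 m, τ = 245.2 × 3 = 735.6 N·m clockwise.
Total clockwise load moment = 2965 N·m.
The cable tension T acts at 4 m; only its component perpendicular to the rod, T sinθ, produces torque. sin 57° = 0.8387.
Setting net torque to zero: T × 4 × 0.8387 = 2965 → T = 2965 / 3.355 = 884 N.

T ≈ 884 N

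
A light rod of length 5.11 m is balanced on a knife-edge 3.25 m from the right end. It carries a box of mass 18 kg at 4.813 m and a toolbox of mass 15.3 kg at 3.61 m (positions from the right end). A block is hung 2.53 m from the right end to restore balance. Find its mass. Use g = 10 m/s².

m ≈ 46.7 kg

Taking torques about the knife-edge (at 3.25 m from the right end):
Box: 18 × 10 = 180 N down at 4.813 m → arm 1.563 m, τ = 180 × 1.563 = 281.3 N·m counterclockwise.
Toolbox: 15.3 × 10 = 153 N down at 3.61 m → arm 0.36 m, τ = 153 × 0.36 = 55.08 N·m counterclockwise.
Net moment of known loads = 336.4 N·m counterclockwise.
An unknown mass m at 2.53 m has arm 0.72 m; its moment is m·g·0.72 clockwise.
Στ = 0 ⇒ m × 10 × 0.72 = 336.4 ⇒ m = 336.4 / (10 × 0.72) = 46.7 kg.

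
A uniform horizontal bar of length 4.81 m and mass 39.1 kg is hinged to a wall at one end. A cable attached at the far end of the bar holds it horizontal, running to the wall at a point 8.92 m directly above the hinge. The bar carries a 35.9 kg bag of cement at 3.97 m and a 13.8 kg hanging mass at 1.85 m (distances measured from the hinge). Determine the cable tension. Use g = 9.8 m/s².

T ≈ 607 N

Choose the hinge as the axis so the unknown hinge reaction has zero arm there.
Beam weight: 39.1 × 9.8 = 383.2 N down at 2.405 m → arm 2.405 m, τ = 383.2 × 2.405 = 921.6 N·m clockwise.
Bag of cement: 35.9 × 9.8 = 351.8 N down at 3.97 m → arm 3.97 m, τ = 351.8 × 3.97 = 1397 N·m clockwise.
Hanging mass: 13.8 × 9.8 = 135.2 N down at 1.85 m → arm 1.85 m, τ = 135.2 × 1.85 = 250.1 N·m clockwise.
Total clockwise load moment = 2569 N·m.
The cable tension T acts at 4.81 m; only its component perpendicular to the bar, T sinθ, produces torque. sinθ = h/√(h²+d²) = 8.92/√(8.92²+4.81²) = 0.8802.
For rotational equilibrium, T × 4.81 × 0.8802 = 2569, so T = 2569 / 4.234 = 607 N.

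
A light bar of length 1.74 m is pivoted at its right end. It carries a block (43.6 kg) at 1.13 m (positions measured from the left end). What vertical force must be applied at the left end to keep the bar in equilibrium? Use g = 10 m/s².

F ≈ 153 N

Take moments about the right end.
Block: 43.6 × 10 = 436 N down at 1.13 m → arm 0.61 m, τ = 436 × 0.61 = 266 N·m counterclockwise.
Net moment of the loads = 266 N·m counterclockwise.
The upward force F acts at the left end, arm 1.74 m, giving F × 1.74 clockwise.
For rotational equilibrium, F × 1.74 = 266, so F = 266 / 1.74 = 153 N.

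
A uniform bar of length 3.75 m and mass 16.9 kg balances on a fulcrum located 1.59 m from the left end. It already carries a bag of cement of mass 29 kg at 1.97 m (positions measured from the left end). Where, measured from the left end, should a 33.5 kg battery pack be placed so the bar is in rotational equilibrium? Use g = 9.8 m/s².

x ≈ 1.12 m from the left end

About the fulcrum (at 1.59 m from the left end):
Beam weight: 16.9 × 9.8 = 165.6 N down at 1.875 m → arm 0.285 m, τ = 165.6 × 0.285 = 47.2 N·m clockwise.
Bag of cement: 29 × 9.8 = 284.2 N down at 1.97 m → arm 0.38 m, τ = 284.2 × 0.38 = 108 N·m clockwise.
Net moment of existing loads = 155.2 N·m clockwise.
The battery pack weighs 33.5 × 9.8 = 328.3 N and must supply an equal counterclockwise moment, so its lever arm about the fulcrum is 155.2 / 328.3 = 0.473 m.
That puts it at 1.59 − 0.473 = 1.12 m from the left end.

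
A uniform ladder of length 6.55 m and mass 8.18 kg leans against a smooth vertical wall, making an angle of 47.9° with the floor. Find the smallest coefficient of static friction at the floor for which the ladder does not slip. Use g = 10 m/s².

Take moments about the foot of the ladder.
Ladder weight 8.18×10 = 81.8 N acts at 3.275 m along the ladder; its horizontal arm is 3.275·cos47.9° = 2.196 m → τ = 179.6 N·m clockwise.
Wall normal N acts horizontally at the top; its moment arm is the height L sinθ = 6.55·sin47.9° = 4.86 m, counterclockwise.
Στ = 0 ⇒ N × 4.86 = 179.6 ⇒ N = 36.95 N.
ΣFx = 0 ⇒ f = N_wall = 36.95 N. ΣFy = 0 ⇒ N_floor = 81.8 N.
μ_min = f / N_floor = 36.95 / 81.8 = 0.452.

μ_min ≈ 0.452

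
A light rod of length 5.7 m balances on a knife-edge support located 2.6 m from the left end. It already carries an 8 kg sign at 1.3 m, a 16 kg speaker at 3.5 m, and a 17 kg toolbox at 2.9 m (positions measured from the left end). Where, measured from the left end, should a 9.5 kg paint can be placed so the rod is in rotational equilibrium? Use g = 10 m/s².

x ≈ 1.64 m from the left end

About the knife-edge support (at 2.6 m from the left end):
Sign: 8 × 10 = 80 N down at 1.3 m → arm 1.3 m, τ = 80 × 1.3 = 104 N·m counterclockwise.
Speaker: 16 × 10 = 160 N down at 3.5 m → arm 0.9 m, τ = 160 × 0.9 = 144 N·m clockwise.
Toolbox: 17 × 10 = 170 N down at 2.9 m → arm 0.3 m, τ = 170 × 0.3 = 51 N·m clockwise.
Net moment of existing loads = 91 N·m clockwise.
The paint can weighs 9.5 × 10 = 95 N and must supply an equal counterclockwise moment, so its lever arm about the knife-edge support is 91 / 95 = 0.958 m.
That puts it at 2.6 − 0.958 = 1.64 m from the left end.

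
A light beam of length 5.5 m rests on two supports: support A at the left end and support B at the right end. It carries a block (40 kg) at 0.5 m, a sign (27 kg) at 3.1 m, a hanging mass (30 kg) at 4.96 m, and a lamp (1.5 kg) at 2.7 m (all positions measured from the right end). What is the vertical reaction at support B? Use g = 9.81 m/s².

About support A:
Block: 40 × 9.81 = 392.4 N down at 0.5 m → arm 5 m, τ = 392.4 × 5 = 1962 N·m clockwise.
Sign: 27 × 9.81 = 264.9 N down at 3.1 m → arm 2.4 m, τ = 264.9 × 2.4 = 635.8 N·m clockwise.
Hanging mass: 30 × 9.81 = 294.3 N down at 4.96 m → arm 0.54 m, τ = 294.3 × 0.54 = 158.9 N·m clockwise.
Lamp: 1.5 × 9.81 = 14.71 N down at 2.7 m → arm 2.8 m, τ = 14.71 × 2.8 = 41.19 N·m clockwise.
Net load moment about support A = 2798 N·m clockwise.
Reaction R at support B is upward at 0 m, arm 5.5 m → moment R × 5.5 counterclockwise.
Setting net torque to zero: R × 5.5 = 2798 → R = 509 N.

R_B ≈ 509 N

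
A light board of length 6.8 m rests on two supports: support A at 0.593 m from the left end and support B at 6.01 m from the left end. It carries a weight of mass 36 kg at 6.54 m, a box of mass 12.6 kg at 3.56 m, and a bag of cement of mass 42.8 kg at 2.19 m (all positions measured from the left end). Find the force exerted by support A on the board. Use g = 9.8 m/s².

Choose support B as the axis so its reaction then has zero moment arm.
Weight: 36 × 9.8 = 352.8 N down at 6.54 m → arm 0.53 m, τ = 352.8 × 0.53 = 187 N·m clockwise.
Box: 12.6 × 9.8 = 123.5 N down at 3.56 m → arm 2.45 m, τ = 123.5 × 2.45 = 302.6 N·m counterclockwise.
Bag of cement: 42.8 × 9.8 = 419.4 N down at 2.19 m → arm 3.82 m, τ = 419.4 × 3.82 = 1602 N·m counterclockwise.
Net load moment about support B = 1718 N·m counterclockwise.
Reaction R at support A is upward at 0.593 m, arm 5.417 m → moment R × 5.417 clockwise.
Setting net torque to zero: R × 5.417 = 1718 → R = 317 N.

R_A ≈ 317 N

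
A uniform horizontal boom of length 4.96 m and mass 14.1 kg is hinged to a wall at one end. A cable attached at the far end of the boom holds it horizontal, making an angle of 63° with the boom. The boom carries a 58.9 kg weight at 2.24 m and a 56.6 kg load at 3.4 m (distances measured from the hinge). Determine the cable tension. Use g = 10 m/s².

T ≈ 813 N

Choose the hinge as the axis so the unknown hinge reaction has zero arm there.
Beam weight: 14.1 × 10 = 141 N down at 2.48 m → arm 2.48 m, τ = 141 × 2.48 = 349.7 N·m clockwise.
Weight: 58.9 × 10 = 589 N down at 2.24 m → arm 2.24 m, τ = 589 × 2.24 = 1319 N·m clockwise.
Load: 56.6 × 10 = 566 N down at 3.4 m → arm 3.4 m, τ = 566 × 3.4 = 1924 N·m clockwise.
Total clockwise load moment = 3593 N·m.
The cable tension T acts at 4.96 m; only its component perpendicular to the boom, T sinθ, produces torque. sin 63° = 0.891.
Setting net torque to zero: T × 4.96 × 0.891 = 3593 → T = 3593 / 4.419 = 813 N.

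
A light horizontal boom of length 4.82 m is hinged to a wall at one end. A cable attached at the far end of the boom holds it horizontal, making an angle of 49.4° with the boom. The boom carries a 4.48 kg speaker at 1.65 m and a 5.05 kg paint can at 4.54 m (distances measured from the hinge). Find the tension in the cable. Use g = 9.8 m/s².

T ≈ 81.2 N

Taking torques about the hinge:
Speaker: 4.48 × 9.8 = 43.9 N down at 1.65 m → arm 1.65 m, τ = 43.9 × 1.65 = 72.43 N·m clockwise.
Paint can: 5.05 × 9.8 = 49.49 N down at 4.54 m → arm 4.54 m, τ = 49.49 × 4.54 = 224.7 N·m clockwise.
Total clockwise load moment = 297.1 N·m.
The cable tension T acts at 4.82 m; only its component perpendicular to the boom, T sinθ, produces torque. sin 49.4° = 0.7593.
Setting net torque to zero: T × 4.82 × 0.7593 = 297.1 → T = 297.1 / 3.66 = 81.2 N.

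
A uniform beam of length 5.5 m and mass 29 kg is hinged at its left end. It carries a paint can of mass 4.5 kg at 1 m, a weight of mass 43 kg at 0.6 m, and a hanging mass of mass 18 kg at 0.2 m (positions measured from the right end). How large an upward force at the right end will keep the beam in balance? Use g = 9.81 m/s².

F ≈ 724 N

About the left end:
Beam weight: 29 × 9.81 = 284.5 N down at 2.75 m → arm 2.75 m, τ = 284.5 × 2.75 = 782.4 N·m clockwise.
Paint can: 4.5 × 9.81 = 44.15 N down at 1 m → arm 4.5 m, τ = 44.15 × 4.5 = 198.7 N·m clockwise.
Weight: 43 × 9.81 = 421.8 N down at 0.6 m → arm 4.9 m, τ = 421.8 × 4.9 = 2067 N·m clockwise.
Hanging mass: 18 × 9.81 = 176.6 N down at 0.2 m → arm 5.3 m, τ = 176.6 × 5.3 = 936 N·m clockwise.
Net moment of the loads = 3984 N·m clockwise.
The upward force F acts at the right end, arm 5.5 m, giving F × 5.5 counterclockwise.
For rotational equilibrium, F × 5.5 = 3984, so F = 3984 / 5.5 = 724 N.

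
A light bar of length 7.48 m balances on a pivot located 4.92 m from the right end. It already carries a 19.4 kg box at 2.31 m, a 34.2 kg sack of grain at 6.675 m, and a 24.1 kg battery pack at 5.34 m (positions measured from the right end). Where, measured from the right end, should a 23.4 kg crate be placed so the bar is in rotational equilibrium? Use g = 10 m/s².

Choose the pivot (at 4.92 m from the right end) as the axis so the support reaction has zero arm there.
Box: 19.4 × 10 = 194 N down at 2.31 m → arm 2.61 m, τ = 194 × 2.61 = 506.3 N·m clockwise.
Sack of grain: 34.2 × 10 = 342 N down at 6.675 m → arm 1.755 m, τ = 342 × 1.755 = 600.2 N·m counterclockwise.
Battery pack: 24.1 × 10 = 241 N down at 5.34 m → arm 0.42 m, τ = 241 × 0.42 = 101.2 N·m counterclockwise.
Net moment of existing loads = 195.1 N·m counterclockwise.
The crate weighs 23.4 × 10 = 234 N and must supply an equal clockwise moment, so its lever arm about the pivot is 195.1 / 234 = 0.834 m.
That puts it at 4.92 − 0.834 = 4.09 m from the right end.

x ≈ 4.09 m from the right end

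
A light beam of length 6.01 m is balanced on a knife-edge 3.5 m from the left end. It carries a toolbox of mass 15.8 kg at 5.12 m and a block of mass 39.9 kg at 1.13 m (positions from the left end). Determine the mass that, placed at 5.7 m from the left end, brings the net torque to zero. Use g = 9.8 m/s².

m ≈ 31.3 kg

Sum moments about the knife-edge (at 3.5 m from the left end) (the support reaction has zero arm there).
Toolbox: 15.8 × 9.8 = 154.8 N down at 5.12 m → arm 1.62 m, τ = 154.8 × 1.62 = 250.8 N·m clockwise.
Block: 39.9 × 9.8 = 391 N down at 1.13 m → arm 2.37 m, τ = 391 × 2.37 = 926.7 N·m counterclockwise.
Net moment of known loads = 675.9 N·m counterclockwise.
An unknown mass m at 5.7 m has arm 2.2 m; its moment is m·g·2.2 clockwise.
For rotational equilibrium, m × 9.8 × 2.2 = 675.9, so m = 675.9 / (9.8 × 2.2) = 31.3 kg.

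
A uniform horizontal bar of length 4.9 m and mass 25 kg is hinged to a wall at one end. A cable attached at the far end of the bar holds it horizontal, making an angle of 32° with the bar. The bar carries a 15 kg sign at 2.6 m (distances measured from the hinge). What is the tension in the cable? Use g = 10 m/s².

Choose the hinge as the axis so the unknown hinge reaction has zero arm there.
Beam weight: 25 × 10 = 250 N down at 2.45 m → arm 2.45 m, τ = 250 × 2.45 = 612.5 N·m clockwise.
Sign: 15 × 10 = 150 N down at 2.6 m → arm 2.6 m, τ = 150 × 2.6 = 390 N·m clockwise.
Total clockwise load moment = 1002 N·m.
The cable tension T acts at 4.9 m; only its component perpendicular to the bar, T sinθ, produces torque. sin 32° = 0.5299.
For rotational equilibrium, T × 4.9 × 0.5299 = 1002, so T = 1002 / 2.597 = 386 N.

T ≈ 386 N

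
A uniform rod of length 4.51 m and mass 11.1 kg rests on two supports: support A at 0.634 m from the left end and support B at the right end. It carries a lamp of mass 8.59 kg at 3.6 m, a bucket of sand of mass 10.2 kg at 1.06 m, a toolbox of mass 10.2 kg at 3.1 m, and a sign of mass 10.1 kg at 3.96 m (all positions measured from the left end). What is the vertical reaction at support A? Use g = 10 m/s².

Choose support B as the axis so its reaction then has zero moment arm.
Beam weight: 11.1 × 10 = 111 N down at 2.255 m → arm 2.255 m, τ = 111 × 2.255 = 250.3 N·m counterclockwise.
Lamp: 8.59 × 10 = 85.9 N down at 3.6 m → arm 0.91 m, τ = 85.9 × 0.91 = 78.17 N·m counterclockwise.
Bucket of sand: 10.2 × 10 = 102 N down at 1.06 m → arm 3.45 m, τ = 102 × 3.45 = 351.9 N·m counterclockwise.
Toolbox: 10.2 × 10 = 102 N down at 3.1 m → arm 1.41 m, τ = 102 × 1.41 = 143.8 N·m counterclockwise.
Sign: 10.1 × 10 = 101 N down at 3.96 m → arm 0.55 m, τ = 101 × 0.55 = 55.55 N·m counterclockwise.
Net load moment about support B = 879.7 N·m counterclockwise.
Reaction R at support A is upward at 0.634 m, arm 3.876 m → moment R × 3.876 clockwise.
Setting net torque to zero: R × 3.876 = 879.7 → R = 227 N.

R_A ≈ 227 N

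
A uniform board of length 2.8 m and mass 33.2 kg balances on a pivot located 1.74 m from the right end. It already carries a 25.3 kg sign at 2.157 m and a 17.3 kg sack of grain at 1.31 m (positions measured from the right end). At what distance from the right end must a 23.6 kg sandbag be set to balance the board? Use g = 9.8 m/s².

Sum moments about the pivot (at 1.74 m from the right end) (the support reaction has zero arm there).
Beam weight: 33.2 × 9.8 = 325.4 N down at 1.4 m → arm 0.34 m, τ = 325.4 × 0.34 = 110.6 N·m clockwise.
Sign: 25.3 × 9.8 = 247.9 N down at 2.157 m → arm 0.417 m, τ = 247.9 × 0.417 = 103.4 N·m counterclockwise.
Sack of grain: 17.3 × 9.8 = 169.5 N down at 1.31 m → arm 0.43 m, τ = 169.5 × 0.43 = 72.89 N·m clockwise.
Net moment of existing loads = 80.09 N·m clockwise.
The sandbag weighs 23.6 × 9.8 = 231.3 N and must supply an equal counterclockwise moment, so its lever arm about the pivot is 80.09 / 231.3 = 0.346 m.
That puts it at 1.74 + 0.346 = 2.09 m from the right end.

x ≈ 2.09 m from the right end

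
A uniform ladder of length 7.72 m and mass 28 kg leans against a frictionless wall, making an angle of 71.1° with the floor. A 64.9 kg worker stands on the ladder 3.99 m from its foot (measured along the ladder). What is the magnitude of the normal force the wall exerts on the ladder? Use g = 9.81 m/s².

Sum moments about the foot of the ladder (the floor normal and friction both act there and drop out).
Ladder weight 28×9.81 = 274.7 N acts at 3.86 m along the ladder; its horizontal arm is 3.86·cos71.1° = 1.25 m → τ = 343.4 N·m clockwise.
Worker: 64.9×9.81 = 636.7 N at 3.99 m → arm 1.292 m → τ = 822.6 N·m clockwise.
Wall normal N acts horizontally at the top; its moment arm is the height L sinθ = 7.72·sin71.1° = 7.304 m, counterclockwise.
Setting net torque to zero: N × 7.304 = 1166 → N = 160 N.

N_wall ≈ 160 N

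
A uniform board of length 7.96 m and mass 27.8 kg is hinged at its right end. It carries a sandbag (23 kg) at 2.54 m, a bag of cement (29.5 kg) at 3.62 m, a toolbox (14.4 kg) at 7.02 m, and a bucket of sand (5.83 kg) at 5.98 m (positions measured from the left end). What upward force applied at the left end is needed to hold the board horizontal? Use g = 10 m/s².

Taking torques about the right end:
Beam weight: 27.8 × 10 = 278 N down at 3.98 m → arm 3.98 m, τ = 278 × 3.98 = 1106 N·m counterclockwise.
Sandbag: 23 × 10 = 230 N down at 2.54 m → arm 5.42 m, τ = 230 × 5.42 = 1247 N·m counterclockwise.
Bag of cement: 29.5 × 10 = 295 N down at 3.62 m → arm 4.34 m, τ = 295 × 4.34 = 1280 N·m counterclockwise.
Toolbox: 14.4 × 10 = 144 N down at 7.02 m → arm 0.94 m, τ = 144 × 0.94 = 135.4 N·m counterclockwise.
Bucket of sand: 5.83 × 10 = 58.3 N down at 5.98 m → arm 1.98 m, τ = 58.3 × 1.98 = 115.4 N·m counterclockwise.
Net moment of the loads = 3884 N·m counterclockwise.
The upward force F acts at the left end, arm 7.96 m, giving F × 7.96 clockwise.
Balancing moments: F × 7.96 = 3884, giving F = 3884 / 7.96 = 488 N.

F ≈ 488 N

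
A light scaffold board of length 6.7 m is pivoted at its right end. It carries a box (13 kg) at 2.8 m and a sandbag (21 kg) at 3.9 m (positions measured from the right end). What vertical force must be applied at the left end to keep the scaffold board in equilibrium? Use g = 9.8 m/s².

Taking torques about the right end:
Box: 13 × 9.8 = 127.4 N down at 2.8 m → arm 2.8 m, τ = 127.4 × 2.8 = 356.7 N·m counterclockwise.
Sandbag: 21 × 9.8 = 205.8 N down at 3.9 m → arm 3.9 m, τ = 205.8 × 3.9 = 802.6 N·m counterclockwise.
Net moment of the loads = 1159 N·m counterclockwise.
The upward force F acts at the left end, arm 6.7 m, giving F × 6.7 clockwise.
For rotational equilibrium, F × 6.7 = 1159, so F = 1159 / 6.7 = 173 N.

F ≈ 173 N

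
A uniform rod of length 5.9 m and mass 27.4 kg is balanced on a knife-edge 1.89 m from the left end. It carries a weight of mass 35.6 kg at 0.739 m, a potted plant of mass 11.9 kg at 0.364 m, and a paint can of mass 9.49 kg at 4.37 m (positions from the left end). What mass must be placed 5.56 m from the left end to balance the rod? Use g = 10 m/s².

Take moments about the knife-edge (at 1.89 m from the left end).
Beam weight: 27.4 × 10 = 274 N down at 2.95 m → arm 1.06 m, τ = 274 × 1.06 = 290.4 N·m clockwise.
Weight: 35.6 × 10 = 356 N down at 0.739 m → arm 1.151 m, τ = 356 × 1.151 = 409.8 N·m counterclockwise.
Potted plant: 11.9 × 10 = 119 N down at 0.364 m → arm 1.526 m, τ = 119 × 1.526 = 181.6 N·m counterclockwise.
Paint can: 9.49 × 10 = 94.9 N down at 4.37 m → arm 2.48 m, τ = 94.9 × 2.48 = 235.4 N·m clockwise.
Net moment of known loads = 65.6 N·m counterclockwise.
An unknown mass m at 5.56 m has arm 3.67 m; its moment is m·g·3.67 clockwise.
For rotational equilibrium, m × 10 × 3.67 = 65.6, so m = 65.6 / (10 × 3.67) = 1.79 kg.

m ≈ 1.79 kg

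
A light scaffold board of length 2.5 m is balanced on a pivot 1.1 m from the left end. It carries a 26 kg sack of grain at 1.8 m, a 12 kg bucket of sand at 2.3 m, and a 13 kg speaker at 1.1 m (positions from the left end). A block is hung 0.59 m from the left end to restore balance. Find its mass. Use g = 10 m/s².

About the pivot (at 1.1 m from the left end):
Sack of grain: 26 × 10 = 260 N down at 1.8 m → arm 0.7 m, τ = 260 × 0.7 = 182 N·m clockwise.
Bucket of sand: 12 × 10 = 120 N down at 2.3 m → arm 1.2 m, τ = 120 × 1.2 = 144 N·m clockwise.
Speaker: acts at the pivot, moment arm 0 → no torque.
Net moment of known loads = 326 N·m clockwise.
An unknown mass m at 0.59 m has arm 0.51 m; its moment is m·g·0.51 counterclockwise.
Balancing moments: m × 10 × 0.51 = 326, giving m = 326 / (10 × 0.51) = 63.9 kg.

m ≈ 63.9 kg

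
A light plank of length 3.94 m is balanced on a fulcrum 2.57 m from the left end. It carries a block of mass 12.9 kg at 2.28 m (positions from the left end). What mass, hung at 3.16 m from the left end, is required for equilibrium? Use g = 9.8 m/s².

m ≈ 6.34 kg

Choose the fulcrum (at 2.57 m from the left end) as the axis so the support reaction has zero arm there.
Block: 12.9 × 9.8 = 126.4 N down at 2.28 m → arm 0.29 m, τ = 126.4 × 0.29 = 36.66 N·m counterclockwise.
Net moment of known loads = 36.66 N·m counterclockwise.
An unknown mass m at 3.16 m has arm 0.59 m; its moment is m·g·0.59 clockwise.
Setting net torque to zero: m × 9.8 × 0.59 = 36.66 → m = 36.66 / (9.8 × 0.59) = 6.34 kg.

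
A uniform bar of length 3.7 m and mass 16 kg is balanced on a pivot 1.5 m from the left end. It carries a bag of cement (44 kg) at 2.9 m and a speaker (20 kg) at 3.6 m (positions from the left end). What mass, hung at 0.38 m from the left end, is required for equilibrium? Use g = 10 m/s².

Choose the pivot (at 1.5 m from the left end) as the axis so the support reaction has zero arm there.
Beam weight: 16 × 10 = 160 N down at 1.85 m → arm 0.35 m, τ = 160 × 0.35 = 56 N·m clockwise.
Bag of cement: 44 × 10 = 440 N down at 2.9 m → arm 1.4 m, τ = 440 × 1.4 = 616 N·m clockwise.
Speaker: 20 × 10 = 200 N down at 3.6 m → arm 2.1 m, τ = 200 × 2.1 = 420 N·m clockwise.
Net moment of known loads = 1092 N·m clockwise.
An unknown mass m at 0.38 m has arm 1.12 m; its moment is m·g·1.12 counterclockwise.
Setting net torque to zero: m × 10 × 1.12 = 1092 → m = 1092 / (10 × 1.12) = 97.5 kg.

m ≈ 97.5 kg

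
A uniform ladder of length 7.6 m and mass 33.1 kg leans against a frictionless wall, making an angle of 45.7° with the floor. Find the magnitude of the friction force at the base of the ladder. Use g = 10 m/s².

About the foot of the ladder:
Ladder weight 33.1×10 = 331 N acts at 3.8 m along the ladder; its horizontal arm is 3.8·cos45.7° = 2.654 m → τ = 878.5 N·m clockwise.
Wall normal N acts horizontally at the top; its moment arm is the height L sinθ = 7.6·sin45.7° = 5.439 m, counterclockwise.
Στ = 0 ⇒ N × 5.439 = 878.5 ⇒ N = 162 N.
ΣFx = 0: friction at the foot balances the wall's push, so f = N_wall = 162 N.

f ≈ 162 N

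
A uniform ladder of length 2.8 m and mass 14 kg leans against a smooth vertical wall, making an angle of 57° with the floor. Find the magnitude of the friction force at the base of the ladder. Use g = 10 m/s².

f ≈ 45.5 N

Take moments about the foot of the ladder.
Ladder weight 14×10 = 140 N acts at 1.4 m along the ladder; its horizontal arm is 1.4·cos57° = 0.7625 m → τ = 106.8 N·m clockwise.
Wall normal N acts horizontally at the top; its moment arm is the height L sinθ = 2.8·sin57° = 2.348 m, counterclockwise.
For rotational equilibrium, N × 2.348 = 106.8, so N = 45.5 N.
ΣFx = 0: friction at the foot balances the wall's push, so f = N_wall = 45.5 N.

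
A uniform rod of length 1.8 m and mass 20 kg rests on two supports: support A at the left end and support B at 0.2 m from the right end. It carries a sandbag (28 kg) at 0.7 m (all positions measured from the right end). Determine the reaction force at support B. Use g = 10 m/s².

About support A:
Beam weight: 20 × 10 = 200 N down at 0.9 m → arm 0.9 m, τ = 200 × 0.9 = 180 N·m clockwise.
Sandbag: 28 × 10 = 280 N down at 0.7 m → arm 1.1 m, τ = 280 × 1.1 = 308 N·m clockwise.
Net load moment about support A = 488 N·m clockwise.
Reaction R at support B is upward at 0.2 m, arm 1.6 m → moment R × 1.6 counterclockwise.
Balancing moments: R × 1.6 = 488, giving R = 305 N.

R_B ≈ 305 N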